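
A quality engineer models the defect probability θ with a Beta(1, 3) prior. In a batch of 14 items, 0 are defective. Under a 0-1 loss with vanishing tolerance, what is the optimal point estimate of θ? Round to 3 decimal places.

0.000

Posterior: Beta(1+0, 3+14) = Beta(1, 17).
Since α = 1 ≤ 1 and β > 1, the Beta density is monotone decreasing on [0,1]; the mode is at 0.
Mean = 1/(1+17) = 0.056.
This is the posterior mode — the MAP estimate.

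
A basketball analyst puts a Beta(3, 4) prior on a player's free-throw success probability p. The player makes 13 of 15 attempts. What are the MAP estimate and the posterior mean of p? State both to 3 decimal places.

MAP = 0.750; posterior mean = 0.727

Posterior: Beta(3+13, 4+2) = Beta(16, 6).
Mode = (16−1)/(16+6−2) = 15/20 = 0.750.
Mean = 16/(16+6) = 16/22 = 0.727.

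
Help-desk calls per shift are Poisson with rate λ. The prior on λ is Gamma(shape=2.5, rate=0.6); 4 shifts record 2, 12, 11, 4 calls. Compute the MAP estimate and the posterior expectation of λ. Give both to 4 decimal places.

MAP: 6.6304. Posterior mean: 6.8478.

Σ counts = 29. Posterior: Gamma(shape = 2.5+29 = 31.5, rate = 0.6+4 = 4.6).
Mode = (α−1)/β = 30.5/4.6 = 6.6304.
Mean = α/β = 31.5/4.6 = 6.8478.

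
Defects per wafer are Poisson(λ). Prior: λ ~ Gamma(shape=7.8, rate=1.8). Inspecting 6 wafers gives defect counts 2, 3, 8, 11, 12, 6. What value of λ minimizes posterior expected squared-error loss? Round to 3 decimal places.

Σ counts = 42. Posterior: Gamma(shape = 7.8+42 = 49.8, rate = 1.8+6 = 7.8).
Mode = (α−1)/β = 48.8/7.8 = 6.256.
Mean = α/β = 49.8/7.8 = 6.385.
Squared-error loss ⇒ the optimal estimator is the posterior mean.

6.385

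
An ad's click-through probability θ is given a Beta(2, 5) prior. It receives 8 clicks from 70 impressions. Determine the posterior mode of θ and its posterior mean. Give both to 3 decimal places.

MAP: 0.120. Posterior mean: 0.130.

Posterior: Beta(2+8, 5+62) = Beta(10, 67).
Mode = (10−1)/(10+67−2) = 9/75 = 0.120.
Mean = 10/(10+67) = 10/77 = 0.130.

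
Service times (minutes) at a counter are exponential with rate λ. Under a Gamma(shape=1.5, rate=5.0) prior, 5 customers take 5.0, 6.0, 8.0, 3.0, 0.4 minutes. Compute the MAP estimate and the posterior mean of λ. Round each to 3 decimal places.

Σ times = 22.4. Posterior: Gamma(shape = 1.5+5 = 6.5, rate = 5.0+22.4 = 27.4).
Mode = (α−1)/β = 5.5/27.4 = 0.201.
Mean = α/β = 6.5/27.4 = 0.237.

MAP estimate = 0.201, posterior mean = 0.237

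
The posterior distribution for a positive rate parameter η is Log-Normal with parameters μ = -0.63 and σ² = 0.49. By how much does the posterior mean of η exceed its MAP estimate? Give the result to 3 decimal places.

0.354

Mode = exp(μ − σ²) = exp(-1.12) = 0.326.
Mean = exp(μ + σ²/2) = exp(-0.385) = 0.680.
Difference = 0.680 − 0.326 = 0.354.
The mean is pulled above the mode by the posterior's right skew.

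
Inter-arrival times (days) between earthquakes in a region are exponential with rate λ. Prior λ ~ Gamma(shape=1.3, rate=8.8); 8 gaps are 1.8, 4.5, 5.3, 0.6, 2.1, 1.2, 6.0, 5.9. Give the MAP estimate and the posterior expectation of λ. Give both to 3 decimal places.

Σ times = 27.4. Posterior: Gamma(shape = 1.3+8 = 9.3, rate = 8.8+27.4 = 36.2).
Mode = (α−1)/β = 8.3/36.2 = 0.229.
Mean = α/β = 9.3/36.2 = 0.257.
Right-skewed posterior ⇒ mode < mean.

MAP estimate = 0.229, posterior expectation = 0.257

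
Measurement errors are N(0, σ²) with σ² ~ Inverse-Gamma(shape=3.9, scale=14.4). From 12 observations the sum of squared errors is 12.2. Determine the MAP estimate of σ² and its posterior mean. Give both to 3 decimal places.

Posterior: Inverse-Gamma(shape = 3.9+12/2 = 9.9, scale = 14.4+12.2/2 = 20.5).
Mode = β/(α+1) = 20.5/10.9 = 1.881.
Mean = β/(α−1) = 20.5/8.9 = 2.303.

MAP = 1.881, posterior mean = 2.303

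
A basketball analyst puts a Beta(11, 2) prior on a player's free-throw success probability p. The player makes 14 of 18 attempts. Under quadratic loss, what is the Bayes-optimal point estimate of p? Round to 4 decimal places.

Posterior: Beta(11+14, 2+4) = Beta(25, 6).
Mode = (25−1)/(25+6−2) = 24/29 = 0.8276.
Mean = 25/(25+6) = 25/31 = 0.8065.
Quadratic loss ⇒ the optimal estimator is the posterior mean.

0.8065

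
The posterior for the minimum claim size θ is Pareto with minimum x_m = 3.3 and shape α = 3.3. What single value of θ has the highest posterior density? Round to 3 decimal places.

The Pareto density is strictly decreasing on [x_m, ∞), so the mode is x_m = 3.300.
Mean = α·x_m/(α−1) = 3.3·3.3/2.3 = 4.735.
This is the posterior mode — the MAP estimate.

3.300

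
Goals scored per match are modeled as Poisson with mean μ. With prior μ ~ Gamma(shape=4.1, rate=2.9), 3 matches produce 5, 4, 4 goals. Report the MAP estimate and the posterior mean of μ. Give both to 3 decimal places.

Σ counts = 13. Posterior: Gamma(shape = 4.1+13 = 17.1, rate = 2.9+3 = 5.9).
Mode = (α−1)/β = 16.1/5.9 = 2.729.
Mean = α/β = 17.1/5.9 = 2.898.
Mean > mode: the posterior has a right tail.

MAP: 2.729. Posterior mean: 2.898.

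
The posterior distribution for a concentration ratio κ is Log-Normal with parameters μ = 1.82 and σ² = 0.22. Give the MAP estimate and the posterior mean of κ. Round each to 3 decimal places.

MAP estimate = 4.953, posterior mean = 6.890

Mode = exp(μ − σ²) = exp(1.60) = 4.953.
Mean = exp(μ + σ²/2) = exp(1.930) = 6.890.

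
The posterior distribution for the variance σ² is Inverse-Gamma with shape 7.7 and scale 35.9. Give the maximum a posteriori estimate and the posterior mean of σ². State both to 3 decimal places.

Mode = β/(α+1) = 35.9/8.7 = 4.126.
Mean = β/(α−1) = 35.9/6.7 = 5.358.
Mean > mode: the posterior has a right tail.

MAP = 4.126; posterior mean = 5.358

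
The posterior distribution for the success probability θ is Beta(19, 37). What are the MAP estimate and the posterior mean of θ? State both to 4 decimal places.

Mode = (19−1)/(19+37−2) = 18/54 = 0.3333.
Mean = 19/(19+37) = 19/56 = 0.3393.

MAP = 0.3333, posterior mean = 0.3393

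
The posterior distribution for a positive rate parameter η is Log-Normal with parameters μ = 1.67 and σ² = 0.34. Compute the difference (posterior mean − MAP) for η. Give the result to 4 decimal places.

Mode = exp(μ − σ²) = exp(1.33) = 3.7810.
Mean = exp(μ + σ²/2) = exp(1.840) = 6.2965.
Difference = 6.2965 − 3.7810 = 2.5155.

2.5155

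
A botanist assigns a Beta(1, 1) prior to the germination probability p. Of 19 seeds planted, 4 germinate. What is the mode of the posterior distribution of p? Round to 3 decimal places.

Posterior: Beta(1+4, 1+15) = Beta(5, 16).
Mode = (5−1)/(5+16−2) = 4/19 = 0.211.
Mean = 5/(5+16) = 5/21 = 0.238.
This is the posterior mode — the MAP estimate.

0.211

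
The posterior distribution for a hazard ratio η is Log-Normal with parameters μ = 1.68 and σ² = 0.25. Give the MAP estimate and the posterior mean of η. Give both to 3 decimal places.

Mode = exp(μ − σ²) = exp(1.43) = 4.179.
Mean = exp(μ + σ²/2) = exp(1.805) = 6.080.

MAP: 4.179. Posterior mean: 6.080.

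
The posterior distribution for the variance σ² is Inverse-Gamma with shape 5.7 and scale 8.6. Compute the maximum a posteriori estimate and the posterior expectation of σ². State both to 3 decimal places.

Mode = β/(α+1) = 8.6/6.7 = 1.284.
Mean = β/(α−1) = 8.6/4.7 = 1.830.

MAP: 1.284. Posterior mean: 1.830.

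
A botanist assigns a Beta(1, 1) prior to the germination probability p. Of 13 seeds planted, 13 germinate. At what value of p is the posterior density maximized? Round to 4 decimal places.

Posterior: Beta(1+13, 1+0) = Beta(14, 1).
Since β = 1 ≤ 1 and α > 1, the Beta density is monotone increasing on [0,1]; the mode is at 1.
Mean = 14/(14+1) = 0.9333.
This is the posterior mode — the MAP estimate.

1.0000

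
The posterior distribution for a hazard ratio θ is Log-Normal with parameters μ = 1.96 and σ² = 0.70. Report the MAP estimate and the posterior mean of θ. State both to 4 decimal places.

Mode = exp(μ − σ²) = exp(1.26) = 3.5254.
Mean = exp(μ + σ²/2) = exp(2.310) = 10.0744.

θ_MAP = 3.5254, E[θ|data] = 10.0744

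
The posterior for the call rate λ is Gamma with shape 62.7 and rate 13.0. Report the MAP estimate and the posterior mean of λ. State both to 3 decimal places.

λ_MAP = 4.746, E[λ|data] = 4.823

Mode = (α−1)/β = 61.7/13.0 = 4.746.
Mean = α/β = 62.7/13.0 = 4.823.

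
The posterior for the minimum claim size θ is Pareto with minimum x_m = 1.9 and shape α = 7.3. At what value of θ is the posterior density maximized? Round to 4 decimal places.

The Pareto density is strictly decreasing on [x_m, ∞), so the mode is x_m = 1.9000.
Mean = α·x_m/(α−1) = 7.3·1.9/6.3 = 2.2016.
This is the posterior mode — the MAP estimate.

1.9000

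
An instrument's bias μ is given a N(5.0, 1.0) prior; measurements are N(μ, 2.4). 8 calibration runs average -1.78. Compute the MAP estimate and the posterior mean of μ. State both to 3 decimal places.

μ_MAP = -0.215, E[μ|data] = -0.215

Posterior for μ is Normal. Precision-weighted mean: (1/1.0·5.0 + 8/2.4·-1.78) / (1/1.0 + 8/2.4) = -0.215.
A Normal posterior is symmetric, so mode = mean.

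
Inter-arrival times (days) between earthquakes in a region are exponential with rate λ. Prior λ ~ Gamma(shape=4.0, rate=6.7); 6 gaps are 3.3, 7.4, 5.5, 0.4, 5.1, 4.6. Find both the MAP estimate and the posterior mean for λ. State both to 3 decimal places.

MAP = 0.273, posterior mean = 0.303

Σ times = 26.3. Posterior: Gamma(shape = 4.0+6 = 10.0, rate = 6.7+26.3 = 33.0).
Mode = (α−1)/β = 9.0/33.0 = 0.273.
Mean = α/β = 10.0/33.0 = 0.303.
The posterior is right-skewed, so the mean exceeds the mode.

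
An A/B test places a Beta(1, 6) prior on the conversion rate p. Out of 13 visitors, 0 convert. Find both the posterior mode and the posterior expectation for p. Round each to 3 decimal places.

MAP: 0.000. Posterior mean: 0.050.

Posterior: Beta(1+0, 6+13) = Beta(1, 19).
Since α = 1 ≤ 1 and β > 1, the Beta density is monotone decreasing on [0,1]; the mode is at 0.
Mean = 1/(1+19) = 0.050.
Mean > mode: the posterior has a right tail.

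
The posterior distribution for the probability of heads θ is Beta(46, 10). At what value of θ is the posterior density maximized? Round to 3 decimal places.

0.833

Mode = (46−1)/(46+10−2) = 45/54 = 0.833.
Mean = 46/(46+10) = 46/56 = 0.821.
This is the posterior mode — the MAP estimate.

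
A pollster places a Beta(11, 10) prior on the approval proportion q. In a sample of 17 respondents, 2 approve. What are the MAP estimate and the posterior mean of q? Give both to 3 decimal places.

Posterior: Beta(11+2, 10+15) = Beta(13, 25).
Mode = (13−1)/(13+25−2) = 12/36 = 0.333.
Mean = 13/(13+25) = 13/38 = 0.342.

MAP: 0.333. Posterior mean: 0.342.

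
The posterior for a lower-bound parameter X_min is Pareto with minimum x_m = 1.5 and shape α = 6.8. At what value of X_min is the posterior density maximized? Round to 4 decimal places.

1.5000

The Pareto density is strictly decreasing on [x_m, ∞), so the mode is x_m = 1.5000.
Mean = α·x_m/(α−1) = 6.8·1.5/5.8 = 1.7586.
This is the posterior mode — the MAP estimate.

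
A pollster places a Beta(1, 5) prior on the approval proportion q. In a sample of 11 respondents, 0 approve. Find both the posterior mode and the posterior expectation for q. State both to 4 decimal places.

MAP = 0.0000; posterior mean = 0.0588

Posterior: Beta(1+0, 5+11) = Beta(1, 16).
Since α = 1 ≤ 1 and β > 1, the Beta density is monotone decreasing on [0,1]; the mode is at 0.
Mean = 1/(1+16) = 0.0588.
The mean is pulled above the mode by the posterior's right skew.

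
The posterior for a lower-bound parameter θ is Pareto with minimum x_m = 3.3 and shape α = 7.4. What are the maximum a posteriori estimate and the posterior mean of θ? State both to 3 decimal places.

maximum a posteriori estimate = 3.300, posterior mean = 3.816

The Pareto density is strictly decreasing on [x_m, ∞), so the mode is x_m = 3.300.
Mean = α·x_m/(α−1) = 7.4·3.3/6.4 = 3.816.
Mean > mode: the posterior has a right tail.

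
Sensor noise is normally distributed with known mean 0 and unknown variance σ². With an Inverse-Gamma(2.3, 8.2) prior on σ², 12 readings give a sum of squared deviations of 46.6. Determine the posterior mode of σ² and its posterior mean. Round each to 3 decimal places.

Posterior: Inverse-Gamma(shape = 2.3+12/2 = 8.3, scale = 8.2+46.6/2 = 31.5).
Mode = β/(α+1) = 31.5/9.3 = 3.387.
Mean = β/(α−1) = 31.5/7.3 = 4.315.

posterior mode = 3.387, posterior mean = 4.315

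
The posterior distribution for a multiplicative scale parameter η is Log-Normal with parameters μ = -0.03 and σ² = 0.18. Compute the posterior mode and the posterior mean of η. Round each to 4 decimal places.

Mode = exp(μ − σ²) = exp(-0.21) = 0.8106.
Mean = exp(μ + σ²/2) = exp(0.060) = 1.0618.

MAP = 0.8106; posterior mean = 1.0618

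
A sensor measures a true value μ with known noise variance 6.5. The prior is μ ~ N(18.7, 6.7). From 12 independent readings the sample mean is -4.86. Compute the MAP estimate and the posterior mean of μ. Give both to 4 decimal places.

Posterior for μ is Normal. Precision-weighted mean: (1/6.7·18.7 + 12/6.5·-4.86) / (1/6.7 + 12/6.5) = -3.0977.
A Normal posterior is symmetric, so mode = mean.

MAP estimate = -3.0977, posterior mean = -3.0977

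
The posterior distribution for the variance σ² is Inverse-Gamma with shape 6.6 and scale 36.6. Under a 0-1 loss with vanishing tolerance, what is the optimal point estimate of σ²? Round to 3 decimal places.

4.816

Mode = β/(α+1) = 36.6/7.6 = 4.816.
Mean = β/(α−1) = 36.6/5.6 = 6.536.
This is the posterior mode — the MAP estimate.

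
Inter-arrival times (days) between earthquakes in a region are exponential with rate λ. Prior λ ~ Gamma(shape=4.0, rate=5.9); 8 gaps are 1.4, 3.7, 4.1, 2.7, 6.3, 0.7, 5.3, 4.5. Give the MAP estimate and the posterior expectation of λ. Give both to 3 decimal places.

Σ times = 28.7. Posterior: Gamma(shape = 4.0+8 = 12.0, rate = 5.9+28.7 = 34.6).
Mode = (α−1)/β = 11.0/34.6 = 0.318.
Mean = α/β = 12.0/34.6 = 0.347.

λ_MAP = 0.318, E[λ|data] = 0.347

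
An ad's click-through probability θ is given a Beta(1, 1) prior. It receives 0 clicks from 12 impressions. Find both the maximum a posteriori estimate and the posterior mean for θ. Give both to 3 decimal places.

Posterior: Beta(1+0, 1+12) = Beta(1, 13).
Since α = 1 ≤ 1 and β > 1, the Beta density is monotone decreasing on [0,1]; the mode is at 0.
Mean = 1/(1+13) = 0.071.
The mean is pulled above the mode by the posterior's right skew.

MAP: 0.000. Posterior mean: 0.071.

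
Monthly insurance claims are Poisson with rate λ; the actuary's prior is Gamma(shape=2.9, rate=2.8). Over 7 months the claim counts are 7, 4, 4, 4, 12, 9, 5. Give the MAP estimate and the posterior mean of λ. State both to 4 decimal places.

Σ counts = 45. Posterior: Gamma(shape = 2.9+45 = 47.9, rate = 2.8+7 = 9.8).
Mode = (α−1)/β = 46.9/9.8 = 4.7857.
Mean = α/β = 47.9/9.8 = 4.8878.

MAP = 4.7857; posterior mean = 4.8878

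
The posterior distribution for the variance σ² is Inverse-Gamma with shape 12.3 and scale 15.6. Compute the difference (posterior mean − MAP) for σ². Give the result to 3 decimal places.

Mode = β/(α+1) = 15.6/13.3 = 1.173.
Mean = β/(α−1) = 15.6/11.3 = 1.381.
Difference = 1.381 − 1.173 = 0.208.
The mean is pulled above the mode by the posterior's right skew.

0.208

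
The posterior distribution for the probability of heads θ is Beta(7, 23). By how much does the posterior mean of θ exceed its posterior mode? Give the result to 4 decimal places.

Mode = (7−1)/(7+23−2) = 6/28 = 0.2143.
Mean = 7/(7+23) = 7/30 = 0.2333.
Difference = 0.2333 − 0.2143 = 0.0190.

0.0190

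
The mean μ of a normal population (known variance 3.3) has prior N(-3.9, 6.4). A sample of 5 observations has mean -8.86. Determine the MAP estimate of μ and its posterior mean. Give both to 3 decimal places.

MAP: -8.396. Posterior mean: -8.396.

Posterior for μ is Normal. Precision-weighted mean: (1/6.4·-3.9 + 5/3.3·-8.86) / (1/6.4 + 5/3.3) = -8.396.
A Normal posterior is symmetric, so mode = mean.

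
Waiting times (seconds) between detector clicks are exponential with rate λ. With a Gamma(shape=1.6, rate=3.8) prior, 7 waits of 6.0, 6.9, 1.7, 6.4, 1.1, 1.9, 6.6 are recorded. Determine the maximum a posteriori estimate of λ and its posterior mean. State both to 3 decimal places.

MAP = 0.221, posterior mean = 0.250

Σ times = 30.6. Posterior: Gamma(shape = 1.6+7 = 8.6, rate = 3.8+30.6 = 34.4).
Mode = (α−1)/β = 7.6/34.4 = 0.221.
Mean = α/β = 8.6/34.4 = 0.250.
Mean > mode: the posterior has a right tail.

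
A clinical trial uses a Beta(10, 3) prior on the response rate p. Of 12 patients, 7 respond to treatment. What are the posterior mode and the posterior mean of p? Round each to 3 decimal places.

Posterior: Beta(10+7, 3+5) = Beta(17, 8).
Mode = (17−1)/(17+8−2) = 16/23 = 0.696.
Mean = 17/(17+8) = 17/25 = 0.680.
Mode > mean: the posterior has a left tail.

MAP = 0.696, posterior mean = 0.680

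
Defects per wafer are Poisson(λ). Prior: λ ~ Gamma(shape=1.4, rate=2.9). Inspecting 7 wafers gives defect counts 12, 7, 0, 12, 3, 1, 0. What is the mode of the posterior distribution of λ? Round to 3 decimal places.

Σ counts = 35. Posterior: Gamma(shape = 1.4+35 = 36.4, rate = 2.9+7 = 9.9).
Mode = (α−1)/β = 35.4/9.9 = 3.576.
Mean = α/β = 36.4/9.9 = 3.677.
This is the posterior mode — the MAP estimate.

3.576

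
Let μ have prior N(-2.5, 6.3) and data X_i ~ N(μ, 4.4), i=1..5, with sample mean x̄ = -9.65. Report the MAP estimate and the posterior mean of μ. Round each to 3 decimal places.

MAP = -8.774; posterior mean = -8.774

Posterior for μ is Normal. Precision-weighted mean: (1/6.3·-2.5 + 5/4.4·-9.65) / (1/6.3 + 5/4.4) = -8.774.
A Normal posterior is symmetric, so mode = mean.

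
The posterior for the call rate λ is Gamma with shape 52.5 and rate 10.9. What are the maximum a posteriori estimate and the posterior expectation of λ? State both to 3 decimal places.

MAP = 4.725; posterior mean = 4.817

Mode = (α−1)/β = 51.5/10.9 = 4.725.
Mean = α/β = 52.5/10.9 = 4.817.
The mean is pulled above the mode by the posterior's right skew.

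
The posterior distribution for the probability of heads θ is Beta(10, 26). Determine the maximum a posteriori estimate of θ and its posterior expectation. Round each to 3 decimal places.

Mode = (10−1)/(10+26−2) = 9/34 = 0.265.
Mean = 10/(10+26) = 10/36 = 0.278.

MAP = 0.265; posterior mean = 0.278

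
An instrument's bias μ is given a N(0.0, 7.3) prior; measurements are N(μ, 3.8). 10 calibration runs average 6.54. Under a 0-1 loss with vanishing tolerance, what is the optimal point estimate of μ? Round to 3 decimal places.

6.216

Posterior for μ is Normal. Precision-weighted mean: (1/7.3·0.0 + 10/3.8·6.54) / (1/7.3 + 10/3.8) = 6.216.
A Normal posterior is symmetric, so mode = mean.
This is the posterior mode — the MAP estimate.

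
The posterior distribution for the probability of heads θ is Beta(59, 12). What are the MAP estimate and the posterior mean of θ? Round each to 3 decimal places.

θ_MAP = 0.841, E[θ|data] = 0.831

Mode = (59−1)/(59+12−2) = 58/69 = 0.841.
Mean = 59/(59+12) = 59/71 = 0.831.
The posterior is left-skewed, so the mode exceeds the mean.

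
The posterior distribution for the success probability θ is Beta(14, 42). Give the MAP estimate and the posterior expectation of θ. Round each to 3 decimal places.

Mode = (14−1)/(14+42−2) = 13/54 = 0.241.
Mean = 14/(14+42) = 14/56 = 0.250.
The mean is pulled above the mode by the posterior's right skew.

MAP estimate = 0.241, posterior expectation = 0.250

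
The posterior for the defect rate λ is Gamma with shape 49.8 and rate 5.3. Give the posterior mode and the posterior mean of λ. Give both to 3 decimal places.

Mode = (α−1)/β = 48.8/5.3 = 9.208.
Mean = α/β = 49.8/5.3 = 9.396.

MAP: 9.208. Posterior mean: 9.396.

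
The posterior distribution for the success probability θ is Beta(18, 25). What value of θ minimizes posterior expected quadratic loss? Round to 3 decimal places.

0.419

Mode = (18−1)/(18+25−2) = 17/41 = 0.415.
Mean = 18/(18+25) = 18/43 = 0.419.
Quadratic loss ⇒ the optimal estimator is the posterior mean.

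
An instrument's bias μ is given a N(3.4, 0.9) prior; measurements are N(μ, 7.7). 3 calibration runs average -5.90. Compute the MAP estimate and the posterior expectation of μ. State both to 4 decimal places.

Posterior for μ is Normal. Precision-weighted mean: (1/0.9·3.4 + 3/7.7·-5.90) / (1/0.9 + 3/7.7) = 0.9856.
A Normal posterior is symmetric, so mode = mean.

μ_MAP = 0.9856, E[μ|data] = 0.9856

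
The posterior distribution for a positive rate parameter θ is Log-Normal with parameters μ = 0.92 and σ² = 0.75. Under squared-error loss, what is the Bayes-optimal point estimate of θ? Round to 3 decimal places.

3.651

Mode = exp(μ − σ²) = exp(0.17) = 1.185.
Mean = exp(μ + σ²/2) = exp(1.295) = 3.651.
Squared-error loss ⇒ the optimal estimator is the posterior mean.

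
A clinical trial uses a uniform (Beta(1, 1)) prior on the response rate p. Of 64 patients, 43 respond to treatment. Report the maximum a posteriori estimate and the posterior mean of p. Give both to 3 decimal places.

MAP = 0.672; posterior mean = 0.667

Posterior: Beta(1+43, 1+21) = Beta(44, 22).
Mode = (44−1)/(44+22−2) = 43/64 = 0.672.
With a flat prior the MAP equals the MLE, 43/64.
Mean = 44/(44+22) = 44/66 = 0.667.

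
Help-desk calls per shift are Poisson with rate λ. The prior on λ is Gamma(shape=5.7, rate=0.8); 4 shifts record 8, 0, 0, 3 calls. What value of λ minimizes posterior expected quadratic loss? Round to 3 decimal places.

Σ counts = 11. Posterior: Gamma(shape = 5.7+11 = 16.7, rate = 0.8+4 = 4.8).
Mode = (α−1)/β = 15.7/4.8 = 3.271.
Mean = α/β = 16.7/4.8 = 3.479.
Quadratic loss ⇒ the optimal estimator is the posterior mean.

3.479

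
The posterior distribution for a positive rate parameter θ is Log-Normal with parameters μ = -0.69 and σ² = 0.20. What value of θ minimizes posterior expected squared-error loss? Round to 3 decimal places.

0.554

Mode = exp(μ − σ²) = exp(-0.89) = 0.411.
Mean = exp(μ + σ²/2) = exp(-0.590) = 0.554.
Squared-error loss ⇒ the optimal estimator is the posterior mean.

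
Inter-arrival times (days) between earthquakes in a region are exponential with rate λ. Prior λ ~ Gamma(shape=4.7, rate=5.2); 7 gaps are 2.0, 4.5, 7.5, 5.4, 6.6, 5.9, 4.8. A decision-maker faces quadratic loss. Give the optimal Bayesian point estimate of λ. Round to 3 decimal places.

0.279

Σ times = 36.7. Posterior: Gamma(shape = 4.7+7 = 11.7, rate = 5.2+36.7 = 41.9).
Mode = (α−1)/β = 10.7/41.9 = 0.255.
Mean = α/β = 11.7/41.9 = 0.279.
Quadratic loss ⇒ the optimal estimator is the posterior mean.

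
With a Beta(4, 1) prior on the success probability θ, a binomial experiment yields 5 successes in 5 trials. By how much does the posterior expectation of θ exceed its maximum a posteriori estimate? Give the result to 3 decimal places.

-0.100

Posterior: Beta(4+5, 1+0) = Beta(9, 1).
Since β = 1 ≤ 1 and α > 1, the Beta density is monotone increasing on [0,1]; the mode is at 1.
Mean = 9/(9+1) = 0.900.
Difference = 0.900 − 1.000 = -0.100.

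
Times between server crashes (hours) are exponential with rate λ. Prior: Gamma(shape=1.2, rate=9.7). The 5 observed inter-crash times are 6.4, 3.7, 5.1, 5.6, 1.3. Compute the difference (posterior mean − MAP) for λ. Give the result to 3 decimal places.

Σ times = 22.1. Posterior: Gamma(shape = 1.2+5 = 6.2, rate = 9.7+22.1 = 31.8).
Mode = (α−1)/β = 5.2/31.8 = 0.164.
Mean = α/β = 6.2/31.8 = 0.195.
Difference = 0.195 − 0.164 = 0.031.

0.031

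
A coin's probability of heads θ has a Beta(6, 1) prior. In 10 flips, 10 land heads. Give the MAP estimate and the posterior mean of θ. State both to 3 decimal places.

MAP = 1.000, posterior mean = 0.941

Posterior: Beta(6+10, 1+0) = Beta(16, 1).
Since β = 1 ≤ 1 and α > 1, the Beta density is monotone increasing on [0,1]; the mode is at 1.
Mean = 16/(16+1) = 0.941.
Left-skewed posterior ⇒ mean < mode.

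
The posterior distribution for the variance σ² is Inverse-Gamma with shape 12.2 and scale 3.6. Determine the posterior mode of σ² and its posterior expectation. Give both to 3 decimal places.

MAP = 0.273; posterior mean = 0.321

Mode = β/(α+1) = 3.6/13.2 = 0.273.
Mean = β/(α−1) = 3.6/11.2 = 0.321.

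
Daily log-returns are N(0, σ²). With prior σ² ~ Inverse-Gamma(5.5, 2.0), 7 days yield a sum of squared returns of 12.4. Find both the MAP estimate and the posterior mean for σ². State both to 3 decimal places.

MAP = 0.820, posterior mean = 1.025

Posterior: Inverse-Gamma(shape = 5.5+7/2 = 9.0, scale = 2.0+12.4/2 = 8.2).
Mode = β/(α+1) = 8.2/10.0 = 0.820.
Mean = β/(α−1) = 8.2/8.0 = 1.025.
The mean is pulled above the mode by the posterior's right skew.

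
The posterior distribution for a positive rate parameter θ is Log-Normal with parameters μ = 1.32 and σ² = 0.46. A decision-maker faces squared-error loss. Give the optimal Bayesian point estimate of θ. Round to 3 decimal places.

4.711

Mode = exp(μ − σ²) = exp(0.86) = 2.363.
Mean = exp(μ + σ²/2) = exp(1.550) = 4.711.
Squared-error loss ⇒ the optimal estimator is the posterior mean.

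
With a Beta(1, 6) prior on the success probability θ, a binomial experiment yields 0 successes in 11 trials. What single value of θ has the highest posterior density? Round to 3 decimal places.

Posterior: Beta(1+0, 6+11) = Beta(1, 17).
Since α = 1 ≤ 1 and β > 1, the Beta density is monotone decreasing on [0,1]; the mode is at 0.
Mean = 1/(1+17) = 0.056.
This is the posterior mode — the MAP estimate.

0.000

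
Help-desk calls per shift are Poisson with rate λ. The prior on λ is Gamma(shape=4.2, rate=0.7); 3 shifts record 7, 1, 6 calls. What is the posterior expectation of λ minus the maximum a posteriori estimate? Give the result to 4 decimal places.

0.2703

Σ counts = 14. Posterior: Gamma(shape = 4.2+14 = 18.2, rate = 0.7+3 = 3.7).
Mode = (α−1)/β = 17.2/3.7 = 4.6486.
Mean = α/β = 18.2/3.7 = 4.9189.
Difference = 4.9189 − 4.6486 = 0.2703.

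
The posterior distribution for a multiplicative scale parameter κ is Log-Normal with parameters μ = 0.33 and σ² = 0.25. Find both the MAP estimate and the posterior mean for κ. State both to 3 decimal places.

MAP: 1.083. Posterior mean: 1.576.

Mode = exp(μ − σ²) = exp(0.08) = 1.083.
Mean = exp(μ + σ²/2) = exp(0.455) = 1.576.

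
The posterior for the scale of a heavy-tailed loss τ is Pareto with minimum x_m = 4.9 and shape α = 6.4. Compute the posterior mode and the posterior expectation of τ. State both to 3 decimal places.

MAP = 4.900, posterior mean = 5.807

The Pareto density is strictly decreasing on [x_m, ∞), so the mode is x_m = 4.900.
Mean = α·x_m/(α−1) = 6.4·4.9/5.4 = 5.807.
The mean is pulled above the mode by the posterior's right skew.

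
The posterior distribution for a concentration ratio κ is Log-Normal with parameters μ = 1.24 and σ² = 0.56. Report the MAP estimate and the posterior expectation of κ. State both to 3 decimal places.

MAP estimate = 1.974, posterior expectation = 4.572

Mode = exp(μ − σ²) = exp(0.68) = 1.974.
Mean = exp(μ + σ²/2) = exp(1.520) = 4.572.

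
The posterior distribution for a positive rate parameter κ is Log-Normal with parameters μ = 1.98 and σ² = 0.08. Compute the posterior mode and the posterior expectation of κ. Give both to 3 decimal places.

MAP = 6.686; posterior mean = 7.538

Mode = exp(μ − σ²) = exp(1.90) = 6.686.
Mean = exp(μ + σ²/2) = exp(2.020) = 7.538.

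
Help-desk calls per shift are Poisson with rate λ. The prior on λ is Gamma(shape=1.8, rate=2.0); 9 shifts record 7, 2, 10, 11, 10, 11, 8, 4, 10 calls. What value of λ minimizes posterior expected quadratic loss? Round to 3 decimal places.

Σ counts = 73. Posterior: Gamma(shape = 1.8+73 = 74.8, rate = 2.0+9 = 11.0).
Mode = (α−1)/β = 73.8/11.0 = 6.709.
Mean = α/β = 74.8/11.0 = 6.800.
Quadratic loss ⇒ the optimal estimator is the posterior mean.

6.800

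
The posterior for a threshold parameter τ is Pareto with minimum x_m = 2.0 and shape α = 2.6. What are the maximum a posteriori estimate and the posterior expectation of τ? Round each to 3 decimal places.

The Pareto density is strictly decreasing on [x_m, ∞), so the mode is x_m = 2.000.
Mean = α·x_m/(α−1) = 2.6·2.0/1.6 = 3.250.

τ_MAP = 2.000, E[τ|data] = 3.250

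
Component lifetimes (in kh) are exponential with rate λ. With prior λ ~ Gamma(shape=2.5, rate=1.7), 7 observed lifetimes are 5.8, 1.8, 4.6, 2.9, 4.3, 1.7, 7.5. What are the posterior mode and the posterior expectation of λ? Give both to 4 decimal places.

Σ times = 28.6. Posterior: Gamma(shape = 2.5+7 = 9.5, rate = 1.7+28.6 = 30.3).
Mode = (α−1)/β = 8.5/30.3 = 0.2805.
Mean = α/β = 9.5/30.3 = 0.3135.
The mean is pulled above the mode by the posterior's right skew.

MAP: 0.2805. Posterior mean: 0.3135.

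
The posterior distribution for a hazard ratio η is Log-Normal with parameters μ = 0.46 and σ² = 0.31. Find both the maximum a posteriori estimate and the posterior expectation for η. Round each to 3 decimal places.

MAP: 1.162. Posterior mean: 1.850.

Mode = exp(μ − σ²) = exp(0.15) = 1.162.
Mean = exp(μ + σ²/2) = exp(0.615) = 1.850.
The posterior is right-skewed, so the mean exceeds the mode.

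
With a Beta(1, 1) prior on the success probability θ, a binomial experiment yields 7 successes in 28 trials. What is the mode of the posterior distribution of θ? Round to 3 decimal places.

Posterior: Beta(1+7, 1+21) = Beta(8, 22).
Mode = (8−1)/(8+22−2) = 7/28 = 0.250.
With a flat prior the MAP equals the MLE, 7/28.
Mean = 8/(8+22) = 8/30 = 0.267.
This is the posterior mode — the MAP estimate.

0.250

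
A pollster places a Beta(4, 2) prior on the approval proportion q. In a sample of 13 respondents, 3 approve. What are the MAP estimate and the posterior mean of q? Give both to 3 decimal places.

MAP: 0.353. Posterior mean: 0.368.

Posterior: Beta(4+3, 2+10) = Beta(7, 12).
Mode = (7−1)/(7+12−2) = 6/17 = 0.353.
Mean = 7/(7+12) = 7/19 = 0.368.
The posterior is right-skewed, so the mean exceeds the mode.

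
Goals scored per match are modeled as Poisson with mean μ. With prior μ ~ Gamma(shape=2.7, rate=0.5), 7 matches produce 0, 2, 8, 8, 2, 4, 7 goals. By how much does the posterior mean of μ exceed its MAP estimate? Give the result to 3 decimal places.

Σ counts = 31. Posterior: Gamma(shape = 2.7+31 = 33.7, rate = 0.5+7 = 7.5).
Mode = (α−1)/β = 32.7/7.5 = 4.360.
Mean = α/β = 33.7/7.5 = 4.493.
Difference = 4.493 − 4.360 = 0.133.

0.133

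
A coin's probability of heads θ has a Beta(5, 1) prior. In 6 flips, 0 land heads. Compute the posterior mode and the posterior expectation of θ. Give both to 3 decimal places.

MAP = 0.400, posterior mean = 0.417

Posterior: Beta(5+0, 1+6) = Beta(5, 7).
Mode = (5−1)/(5+7−2) = 4/10 = 0.400.
Mean = 5/(5+7) = 5/12 = 0.417.
Right-skewed posterior ⇒ mode < mean.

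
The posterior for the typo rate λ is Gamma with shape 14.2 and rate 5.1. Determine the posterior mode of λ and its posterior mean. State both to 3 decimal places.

MAP = 2.588; posterior mean = 2.784

Mode = (α−1)/β = 13.2/5.1 = 2.588.
Mean = α/β = 14.2/5.1 = 2.784.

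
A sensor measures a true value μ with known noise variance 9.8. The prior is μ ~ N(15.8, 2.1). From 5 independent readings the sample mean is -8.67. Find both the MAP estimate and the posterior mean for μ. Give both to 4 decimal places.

MAP = 3.1431, posterior mean = 3.1431

Posterior for μ is Normal. Precision-weighted mean: (1/2.1·15.8 + 5/9.8·-8.67) / (1/2.1 + 5/9.8) = 3.1431.
A Normal posterior is symmetric, so mode = mean.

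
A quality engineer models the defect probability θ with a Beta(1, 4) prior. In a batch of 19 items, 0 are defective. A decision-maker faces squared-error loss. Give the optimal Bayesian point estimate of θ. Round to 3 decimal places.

Posterior: Beta(1+0, 4+19) = Beta(1, 23).
Since α = 1 ≤ 1 and β > 1, the Beta density is monotone decreasing on [0,1]; the mode is at 0.
Mean = 1/(1+23) = 0.042.
Squared-error loss ⇒ the optimal estimator is the posterior mean.

0.042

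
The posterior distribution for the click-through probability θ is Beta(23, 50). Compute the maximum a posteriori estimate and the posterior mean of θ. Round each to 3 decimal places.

Mode = (23−1)/(23+50−2) = 22/71 = 0.310.
Mean = 23/(23+50) = 23/73 = 0.315.

MAP: 0.310. Posterior mean: 0.315.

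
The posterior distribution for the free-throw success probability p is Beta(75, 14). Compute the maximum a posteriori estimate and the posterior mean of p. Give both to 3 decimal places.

Mode = (75−1)/(75+14−2) = 74/87 = 0.851.
Mean = 75/(75+14) = 75/89 = 0.843.
Mode > mean: the posterior has a left tail.

maximum a posteriori estimate = 0.851, posterior mean = 0.843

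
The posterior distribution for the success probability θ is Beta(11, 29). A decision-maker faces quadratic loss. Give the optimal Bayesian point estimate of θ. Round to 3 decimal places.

Mode = (11−1)/(11+29−2) = 10/38 = 0.263.
Mean = 11/(11+29) = 11/40 = 0.275.
Quadratic loss ⇒ the optimal estimator is the posterior mean.

0.275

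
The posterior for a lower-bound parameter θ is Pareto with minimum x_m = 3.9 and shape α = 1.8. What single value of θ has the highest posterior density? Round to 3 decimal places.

The Pareto density is strictly decreasing on [x_m, ∞), so the mode is x_m = 3.900.
Mean = α·x_m/(α−1) = 1.8·3.9/0.8 = 8.775.
This is the posterior mode — the MAP estimate.

3.900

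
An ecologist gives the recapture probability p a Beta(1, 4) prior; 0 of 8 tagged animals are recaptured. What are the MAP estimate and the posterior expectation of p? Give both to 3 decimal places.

MAP: 0.000. Posterior mean: 0.077.

Posterior: Beta(1+0, 4+8) = Beta(1, 12).
Since α = 1 ≤ 1 and β > 1, the Beta density is monotone decreasing on [0,1]; the mode is at 0.
Mean = 1/(1+12) = 0.077.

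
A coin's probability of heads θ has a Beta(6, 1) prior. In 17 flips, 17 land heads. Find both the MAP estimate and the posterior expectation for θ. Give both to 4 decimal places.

Posterior: Beta(6+17, 1+0) = Beta(23, 1).
Since β = 1 ≤ 1 and α > 1, the Beta density is monotone increasing on [0,1]; the mode is at 1.
Mean = 23/(23+1) = 0.9583.

MAP: 1.0000. Posterior mean: 0.9583.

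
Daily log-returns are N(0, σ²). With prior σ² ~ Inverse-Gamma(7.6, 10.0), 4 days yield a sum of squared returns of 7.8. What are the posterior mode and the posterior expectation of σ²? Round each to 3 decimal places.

MAP: 1.311. Posterior mean: 1.616.

Posterior: Inverse-Gamma(shape = 7.6+4/2 = 9.6, scale = 10.0+7.8/2 = 13.9).
Mode = β/(α+1) = 13.9/10.6 = 1.311.
Mean = β/(α−1) = 13.9/8.6 = 1.616.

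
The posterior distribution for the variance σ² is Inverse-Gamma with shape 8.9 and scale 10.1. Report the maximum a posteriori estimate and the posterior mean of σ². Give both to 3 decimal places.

MAP: 1.020. Posterior mean: 1.278.

Mode = β/(α+1) = 10.1/9.9 = 1.020.
Mean = β/(α−1) = 10.1/7.9 = 1.278.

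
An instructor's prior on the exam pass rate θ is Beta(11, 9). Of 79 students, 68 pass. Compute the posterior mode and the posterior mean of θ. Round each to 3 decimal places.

Posterior: Beta(11+68, 9+11) = Beta(79, 20).
Mode = (79−1)/(79+20−2) = 78/97 = 0.804.
Mean = 79/(79+20) = 79/99 = 0.798.

posterior mode = 0.804, posterior mean = 0.798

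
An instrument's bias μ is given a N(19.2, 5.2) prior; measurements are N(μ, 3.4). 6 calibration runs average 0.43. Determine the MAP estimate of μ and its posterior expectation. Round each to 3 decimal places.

MAP estimate = 2.274, posterior expectation = 2.274

Posterior for μ is Normal. Precision-weighted mean: (1/5.2·19.2 + 6/3.4·0.43) / (1/5.2 + 6/3.4) = 2.274.
A Normal posterior is symmetric, so mode = mean.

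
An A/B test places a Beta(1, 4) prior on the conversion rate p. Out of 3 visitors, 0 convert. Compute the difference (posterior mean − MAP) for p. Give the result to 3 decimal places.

0.125

Posterior: Beta(1+0, 4+3) = Beta(1, 7).
Since α = 1 ≤ 1 and β > 1, the Beta density is monotone decreasing on [0,1]; the mode is at 0.
Mean = 1/(1+7) = 0.125.
Difference = 0.125 − 0.000 = 0.125.
Mean > mode: the posterior has a right tail.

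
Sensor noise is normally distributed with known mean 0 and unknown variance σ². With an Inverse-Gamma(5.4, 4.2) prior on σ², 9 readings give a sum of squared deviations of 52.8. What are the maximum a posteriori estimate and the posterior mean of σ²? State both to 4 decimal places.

Posterior: Inverse-Gamma(shape = 5.4+9/2 = 9.9, scale = 4.2+52.8/2 = 30.6).
Mode = β/(α+1) = 30.6/10.9 = 2.8073.
Mean = β/(α−1) = 30.6/8.9 = 3.4382.

maximum a posteriori estimate = 2.8073, posterior mean = 3.4382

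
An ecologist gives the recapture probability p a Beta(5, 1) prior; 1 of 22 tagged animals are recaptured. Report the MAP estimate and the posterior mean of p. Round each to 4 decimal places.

MAP = 0.1923, posterior mean = 0.2143

Posterior: Beta(5+1, 1+21) = Beta(6, 22).
Mode = (6−1)/(6+22−2) = 5/26 = 0.1923.
Mean = 6/(6+22) = 6/28 = 0.2143.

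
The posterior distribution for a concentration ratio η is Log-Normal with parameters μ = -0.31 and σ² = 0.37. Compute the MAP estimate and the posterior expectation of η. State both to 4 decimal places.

Mode = exp(μ − σ²) = exp(-0.68) = 0.5066.
Mean = exp(μ + σ²/2) = exp(-0.125) = 0.8825.
The posterior is right-skewed, so the mean exceeds the mode.

MAP: 0.5066. Posterior mean: 0.8825.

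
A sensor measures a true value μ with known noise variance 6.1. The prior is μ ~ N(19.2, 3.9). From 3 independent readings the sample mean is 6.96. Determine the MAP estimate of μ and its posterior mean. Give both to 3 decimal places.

Posterior for μ is Normal. Precision-weighted mean: (1/3.9·19.2 + 3/6.1·6.96) / (1/3.9 + 3/6.1) = 11.155.
A Normal posterior is symmetric, so mode = mean.

MAP = 11.155, posterior mean = 11.155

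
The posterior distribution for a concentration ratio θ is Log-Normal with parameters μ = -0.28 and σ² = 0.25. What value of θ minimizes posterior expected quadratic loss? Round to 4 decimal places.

Mode = exp(μ − σ²) = exp(-0.53) = 0.5886.
Mean = exp(μ + σ²/2) = exp(-0.155) = 0.8564.
Quadratic loss ⇒ the optimal estimator is the posterior mean.

0.8564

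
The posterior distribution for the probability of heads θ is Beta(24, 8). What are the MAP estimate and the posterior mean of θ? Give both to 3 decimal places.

Mode = (24−1)/(24+8−2) = 23/30 = 0.767.
Mean = 24/(24+8) = 24/32 = 0.750.

MAP = 0.767; posterior mean = 0.750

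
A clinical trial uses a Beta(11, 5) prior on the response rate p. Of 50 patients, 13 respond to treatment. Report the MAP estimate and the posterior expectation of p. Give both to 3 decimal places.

MAP: 0.359. Posterior mean: 0.364.

Posterior: Beta(11+13, 5+37) = Beta(24, 42).
Mode = (24−1)/(24+42−2) = 23/64 = 0.359.
Mean = 24/(24+42) = 24/66 = 0.364.
Right-skewed posterior ⇒ mode < mean.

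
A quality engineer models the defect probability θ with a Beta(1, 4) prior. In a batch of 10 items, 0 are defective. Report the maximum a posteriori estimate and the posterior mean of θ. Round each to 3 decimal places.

Posterior: Beta(1+0, 4+10) = Beta(1, 14).
Since α = 1 ≤ 1 and β > 1, the Beta density is monotone decreasing on [0,1]; the mode is at 0.
Mean = 1/(1+14) = 0.067.

maximum a posteriori estimate = 0.000, posterior mean = 0.067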